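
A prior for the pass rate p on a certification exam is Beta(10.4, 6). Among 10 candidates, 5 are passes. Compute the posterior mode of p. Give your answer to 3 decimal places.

p̂_MAP = 0.590

Prior: Beta(10.4, 6).
Data: 5 successes in 10 trials. The binomial likelihood contributes p^5(1−p)^5, so the posterior is Beta(10.4+5, 6+5) = Beta(15.4, 11).
For Beta(a, b) with a, b > 1 the mode is (a−1)/(a+b−2) = 14.4/24.4 ≈ 0.590.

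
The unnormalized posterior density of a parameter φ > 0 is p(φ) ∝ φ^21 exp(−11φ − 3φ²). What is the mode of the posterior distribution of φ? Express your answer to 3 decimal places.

φ̂_MAP = 1.167

ℓ'(φ) = 21/φ − 11 − 6φ. Setting this to zero and multiplying by φ: 6φ² + 11φ − 21 = 0.
φ = (−11 + √(11² + 4·6·21)) / (2·6) = (−11 + √625) / 12 = (−11 + 25)/12 = 7/6.
ℓ''(φ) = −21/φ² − 6 < 0, confirming a maximum.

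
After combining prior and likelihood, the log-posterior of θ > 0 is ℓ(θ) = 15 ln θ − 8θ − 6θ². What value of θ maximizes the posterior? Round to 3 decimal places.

ℓ'(θ) = 15/θ − 8 − 12θ. Setting this to zero and multiplying by θ: 12θ² + 8θ − 15 = 0.
θ = (−8 + √(8² + 4·12·15)) / (2·12) = (−8 + √784) / 24 = (−8 + 28)/24 = 5/6.
ℓ''(θ) = −15/θ² − 12 < 0, confirming a maximum.

θ̂_MAP = 0.833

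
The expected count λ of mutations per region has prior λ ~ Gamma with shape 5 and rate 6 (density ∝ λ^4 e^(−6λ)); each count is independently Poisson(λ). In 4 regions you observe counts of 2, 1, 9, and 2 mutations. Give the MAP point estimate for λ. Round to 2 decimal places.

Σxᵢ = 2+1+9+2 = 14, with n = 4.
Posterior ∝ λ^4e^(−6λ) · λ^14e^(−4λ) = λ^18e^(−10λ), i.e. Gamma(shape=19, rate=10).
The mode of a Gamma(a, b) with a ≥ 1 (shape–rate) is (a−1)/b = 18/10 ≈ 1.80.

λ̂_MAP = 1.80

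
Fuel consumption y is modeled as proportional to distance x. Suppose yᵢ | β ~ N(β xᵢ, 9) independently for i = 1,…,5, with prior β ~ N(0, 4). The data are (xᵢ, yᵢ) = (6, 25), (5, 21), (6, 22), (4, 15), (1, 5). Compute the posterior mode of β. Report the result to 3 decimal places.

log p(β | y) = −Σ(yᵢ − βxᵢ)²/(2·9) − β²/(2·4) + const.
Setting the derivative to zero: Σxᵢ(yᵢ − βxᵢ)/9 − β/4 = 0, so β = Σxᵢyᵢ / (Σxᵢ² + σ²/τ²).
Σxᵢyᵢ = 6·25 + 5·21 + 6·22 + 4·15 + 1·5 = 452; Σxᵢ² = 114; σ²/τ² = 2.25.
β̂_MAP = 452 / (114 + 2.25) = 452/116.25 ≈ 3.888.

β̂_MAP = 3.888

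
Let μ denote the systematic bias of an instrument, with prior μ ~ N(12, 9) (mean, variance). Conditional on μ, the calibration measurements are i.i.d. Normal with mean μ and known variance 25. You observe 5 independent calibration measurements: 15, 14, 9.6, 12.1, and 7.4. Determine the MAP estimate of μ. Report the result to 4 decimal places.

n = 5; x̄ = (15 + 14 + 9.6 + 12.1 + 7.4)/5 = 58.1/5 = 11.62.
For a Normal prior and Normal likelihood with known variance, the posterior is Normal; its mode equals its mean, the precision-weighted average.
Prior precision 1/σ₀² = 1/9; data precision n/σ² = 5/25 = 0.2.
μ̂ = ((1/9)·12 + 0.2·11.62) / (1/9 + 0.2) = (2743/750)/(14/45) = 8229/700 ≈ 11.7557.

μ̂_MAP = 11.7557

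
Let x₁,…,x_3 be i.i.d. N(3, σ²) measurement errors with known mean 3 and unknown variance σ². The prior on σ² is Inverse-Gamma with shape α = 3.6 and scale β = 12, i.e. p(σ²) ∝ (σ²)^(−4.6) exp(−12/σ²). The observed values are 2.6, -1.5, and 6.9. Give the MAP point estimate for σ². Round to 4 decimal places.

Sum of squared deviations about the known mean: SS = (2.6−3)² + (-1.5−3)² + (6.9−3)² = 35.62.
The Normal likelihood contributes (σ²)^(−n/2) exp(−SS/(2σ²)), so the posterior is Inverse-Gamma(α + n/2, β + SS/2) = Inverse-Gamma(5.1, 29.81).
The mode of Inverse-Gamma(a, b) is b/(a+1) = 29.81/6.1 ≈ 4.8869.

σ̂²_MAP = 4.8869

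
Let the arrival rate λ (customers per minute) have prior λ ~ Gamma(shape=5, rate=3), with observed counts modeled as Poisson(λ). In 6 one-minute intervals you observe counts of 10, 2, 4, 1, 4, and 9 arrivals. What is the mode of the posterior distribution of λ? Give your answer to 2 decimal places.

Σxᵢ = 10+2+4+1+4+9 = 30, with n = 6.
Posterior ∝ λ^4e^(−3λ) · λ^30e^(−6λ) = λ^34e^(−9λ), i.e. Gamma(shape=35, rate=9).
The mode of a Gamma(a, b) with a ≥ 1 (shape–rate) is (a−1)/b = 34/9 ≈ 3.78.

λ̂_MAP = 3.78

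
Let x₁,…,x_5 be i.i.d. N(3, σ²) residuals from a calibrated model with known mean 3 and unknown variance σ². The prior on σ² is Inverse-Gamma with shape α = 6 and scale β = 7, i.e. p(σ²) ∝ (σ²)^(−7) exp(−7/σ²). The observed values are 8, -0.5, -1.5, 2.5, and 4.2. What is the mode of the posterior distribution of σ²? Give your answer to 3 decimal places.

Sum of squared deviations about the known mean: SS = (8−3)² + (-0.5−3)² + (-1.5−3)² + (2.5−3)² + (4.2−3)² = 59.19.
The Normal likelihood contributes (σ²)^(−n/2) exp(−SS/(2σ²)), so the posterior is Inverse-Gamma(α + n/2, β + SS/2) = Inverse-Gamma(8.5, 36.595).
The mode of Inverse-Gamma(a, b) is b/(a+1) = 36.595/9.5 ≈ 3.852.

σ̂²_MAP = 3.852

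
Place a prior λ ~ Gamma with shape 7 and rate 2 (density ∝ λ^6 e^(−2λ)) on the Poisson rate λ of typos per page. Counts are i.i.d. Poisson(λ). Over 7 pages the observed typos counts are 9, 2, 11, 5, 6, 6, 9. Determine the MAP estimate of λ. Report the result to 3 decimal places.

Σxᵢ = 9+2+11+5+6+6+9 = 48, with n = 7.
Posterior ∝ λ^6e^(−2λ) · λ^48e^(−7λ) = λ^54e^(−9λ), i.e. Gamma(shape=55, rate=9).
The mode of a Gamma(a, b) with a ≥ 1 (shape–rate) is (a−1)/b = 54/9 ≈ 6.000.

λ̂_MAP = 6.000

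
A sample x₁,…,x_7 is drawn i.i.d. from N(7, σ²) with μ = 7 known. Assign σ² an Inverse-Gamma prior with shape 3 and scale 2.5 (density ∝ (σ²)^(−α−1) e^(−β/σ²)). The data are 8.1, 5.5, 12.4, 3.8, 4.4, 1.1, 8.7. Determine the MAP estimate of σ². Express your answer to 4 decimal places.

σ̂²_MAP = 6.1547

Sum of squared deviations about the known mean: SS = (8.1−7)² + (5.5−7)² + (12.4−7)² + (3.8−7)² + (4.4−7)² + (1.1−7)² + (8.7−7)² = 87.32.
The Normal likelihood contributes (σ²)^(−n/2) exp(−SS/(2σ²)), so the posterior is Inverse-Gamma(α + n/2, β + SS/2) = Inverse-Gamma(6.5, 46.16).
The mode of Inverse-Gamma(a, b) is b/(a+1) = 46.16/7.5 ≈ 6.1547.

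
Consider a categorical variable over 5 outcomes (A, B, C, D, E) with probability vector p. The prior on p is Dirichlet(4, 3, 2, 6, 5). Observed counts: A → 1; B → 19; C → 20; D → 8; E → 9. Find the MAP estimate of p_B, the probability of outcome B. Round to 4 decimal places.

The posterior is Dirichlet(αᵢ + nᵢ) = Dirichlet(5, 22, 22, 14, 14).
For a Dirichlet(a₁,…,a_K) with all aᵢ > 1, the mode has j-th component (aⱼ − 1)/(Σaᵢ − K).
Here Σaᵢ = 77 and K = 5, so p_B = (22 − 1)/(77 − 5) = 21/72 ≈ 0.2917.

MAP estimate of p_B = 0.2917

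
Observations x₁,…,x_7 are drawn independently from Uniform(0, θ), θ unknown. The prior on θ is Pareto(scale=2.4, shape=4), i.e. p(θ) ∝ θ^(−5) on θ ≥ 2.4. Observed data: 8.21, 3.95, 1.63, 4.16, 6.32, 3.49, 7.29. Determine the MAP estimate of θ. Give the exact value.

θ̂_MAP = 8.21

The Uniform(0, θ) likelihood is θ^(−n) for θ ≥ max(xᵢ), zero otherwise. Here max(xᵢ) = 8.21.
Posterior ∝ θ^(−5) · θ^(−7) = θ^(−12) on θ ≥ max(2.4, 8.21) = 8.21.
This density is strictly decreasing in θ, so the posterior mode lies at the lower boundary of the support.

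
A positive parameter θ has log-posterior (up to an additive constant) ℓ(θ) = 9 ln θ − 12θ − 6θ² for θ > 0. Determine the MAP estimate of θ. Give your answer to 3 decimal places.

θ̂_MAP = 0.500

ℓ'(θ) = 9/θ − 12 − 12θ. Setting this to zero and multiplying by θ: 12θ² + 12θ − 9 = 0.
θ = (−12 + √(12² + 4·12·9)) / (2·12) = (−12 + √576) / 24 = (−12 + 24)/24 = 1/2.
ℓ''(θ) = −9/θ² − 12 < 0, confirming a maximum.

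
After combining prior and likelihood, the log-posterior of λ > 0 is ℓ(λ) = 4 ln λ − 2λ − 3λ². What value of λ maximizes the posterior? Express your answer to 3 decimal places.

ℓ'(λ) = 4/λ − 2 − 6λ. Setting this to zero and multiplying by λ: 6λ² + 2λ − 4 = 0.
λ = (−2 + √(2² + 4·6·4)) / (2·6) = (−2 + √100) / 12 = (−2 + 10)/12 = 2/3.
ℓ''(λ) = −4/λ² − 6 < 0, confirming a maximum.

λ̂_MAP = 0.667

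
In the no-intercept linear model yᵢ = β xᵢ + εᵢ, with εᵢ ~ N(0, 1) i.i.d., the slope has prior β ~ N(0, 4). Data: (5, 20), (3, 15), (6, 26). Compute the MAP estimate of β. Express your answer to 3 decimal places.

β̂_MAP = 4.285

log p(β | y) = −Σ(yᵢ − βxᵢ)²/(2·1) − β²/(2·4) + const.
Setting the derivative to zero: Σxᵢ(yᵢ − βxᵢ)/1 − β/4 = 0, so β = Σxᵢyᵢ / (Σxᵢ² + σ²/τ²).
Σxᵢyᵢ = 5·20 + 3·15 + 6·26 = 301; Σxᵢ² = 70; σ²/τ² = 0.25.
β̂_MAP = 301 / (70 + 0.25) = 301/70.25 ≈ 4.285.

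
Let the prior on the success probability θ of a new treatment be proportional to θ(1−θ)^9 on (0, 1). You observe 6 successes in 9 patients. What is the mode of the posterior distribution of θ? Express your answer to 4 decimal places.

θ̂_MAP = 0.3684

The prior density ∝ θ(1−θ)^9 is the kernel of Beta(2, 10).
Data: 6 successes in 9 trials. The binomial likelihood contributes θ^6(1−θ)^3, so the posterior is Beta(2+6, 10+3) = Beta(8, 13).
For Beta(a, b) with a, b > 1 the mode is (a−1)/(a+b−2) = 7/19 ≈ 0.3684.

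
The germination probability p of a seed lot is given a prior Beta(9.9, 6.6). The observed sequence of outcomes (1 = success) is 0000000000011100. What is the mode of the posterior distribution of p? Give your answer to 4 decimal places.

Prior: Beta(9.9, 6.6).
Data: 3 successes in 16 trials (from the sequence). The binomial likelihood contributes p^3(1−p)^13, so the posterior is Beta(9.9+3, 6.6+13) = Beta(12.9, 19.6).
For Beta(a, b) with a, b > 1 the mode is (a−1)/(a+b−2) = 11.9/30.5 ≈ 0.3902.

p̂_MAP = 0.3902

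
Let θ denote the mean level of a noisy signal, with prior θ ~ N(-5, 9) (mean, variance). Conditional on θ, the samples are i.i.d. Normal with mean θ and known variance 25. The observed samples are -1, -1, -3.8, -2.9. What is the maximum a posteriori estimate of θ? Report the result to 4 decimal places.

θ̂_MAP = -3.3328

n = 4; x̄ = ((-1) + (-1) + (-3.8) + (-2.9))/4 = -8.7/4 = -2.175.
For a Normal prior and Normal likelihood with known variance, the posterior is Normal; its mode equals its mean, the precision-weighted average.
Prior precision 1/σ₀² = 1/9; data precision n/σ² = 4/25 = 0.16.
θ̂ = ((1/9)·(-5) + 0.16·(-2.175)) / (1/9 + 0.16) = (-2033/2250)/(61/225) = -2033/610 ≈ -3.3328.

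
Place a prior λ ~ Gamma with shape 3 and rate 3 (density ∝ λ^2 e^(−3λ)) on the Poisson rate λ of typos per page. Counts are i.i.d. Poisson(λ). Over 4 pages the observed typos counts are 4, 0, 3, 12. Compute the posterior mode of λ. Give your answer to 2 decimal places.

Σxᵢ = 4+0+3+12 = 19, with n = 4.
Posterior ∝ λ^2e^(−3λ) · λ^19e^(−4λ) = λ^21e^(−7λ), i.e. Gamma(shape=22, rate=7).
The mode of a Gamma(a, b) with a ≥ 1 (shape–rate) is (a−1)/b = 21/7 ≈ 3.00.

λ̂_MAP = 3.00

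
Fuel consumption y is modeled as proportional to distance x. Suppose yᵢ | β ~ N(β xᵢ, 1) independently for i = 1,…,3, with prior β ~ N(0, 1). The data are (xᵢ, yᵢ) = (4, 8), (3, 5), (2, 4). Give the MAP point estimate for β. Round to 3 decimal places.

log p(β | y) = −Σ(yᵢ − βxᵢ)²/(2·1) − β²/(2·1) + const.
Setting the derivative to zero: Σxᵢ(yᵢ − βxᵢ)/1 − β/1 = 0, so β = Σxᵢyᵢ / (Σxᵢ² + σ²/τ²).
Σxᵢyᵢ = 4·8 + 3·5 + 2·4 = 55; Σxᵢ² = 29; σ²/τ² = 1.
β̂_MAP = 55 / (29 + 1) = 55/30 ≈ 1.833.

β̂_MAP = 1.833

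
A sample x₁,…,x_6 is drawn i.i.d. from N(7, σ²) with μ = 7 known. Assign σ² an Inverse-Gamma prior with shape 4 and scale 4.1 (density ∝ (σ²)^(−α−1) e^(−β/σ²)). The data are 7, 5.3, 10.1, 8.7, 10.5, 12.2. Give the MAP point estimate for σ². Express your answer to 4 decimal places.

σ̂²_MAP = 3.9300

Sum of squared deviations about the known mean: SS = (7−7)² + (5.3−7)² + (10.1−7)² + (8.7−7)² + (10.5−7)² + (12.2−7)² = 54.68.
The Normal likelihood contributes (σ²)^(−n/2) exp(−SS/(2σ²)), so the posterior is Inverse-Gamma(α + n/2, β + SS/2) = Inverse-Gamma(7, 31.44).
The mode of Inverse-Gamma(a, b) is b/(a+1) = 31.44/8 ≈ 3.9300.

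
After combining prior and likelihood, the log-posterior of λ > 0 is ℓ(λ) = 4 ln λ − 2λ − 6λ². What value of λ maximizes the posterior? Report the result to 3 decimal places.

λ̂_MAP = 0.500

ℓ'(λ) = 4/λ − 2 − 12λ. Setting this to zero and multiplying by λ: 12λ² + 2λ − 4 = 0.
λ = (−2 + √(2² + 4·12·4)) / (2·12) = (−2 + √196) / 24 = (−2 + 14)/24 = 1/2.
ℓ''(λ) = −4/λ² − 12 < 0, confirming a maximum.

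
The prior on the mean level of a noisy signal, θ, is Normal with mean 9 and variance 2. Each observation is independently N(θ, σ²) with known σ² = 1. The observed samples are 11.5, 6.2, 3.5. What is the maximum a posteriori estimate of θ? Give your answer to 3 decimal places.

θ̂_MAP = 7.343

n = 3; x̄ = (11.5 + 6.2 + 3.5)/3 = 21.2/3 = 106/15 ≈ 7.0667.
For a Normal prior and Normal likelihood with known variance, the posterior is Normal; its mode equals its mean, the precision-weighted average.
Prior precision 1/σ₀² = 1/2 = 0.5; data precision n/σ² = 3/1 = 3.
θ̂ = (0.5·9 + 3·(106/15)) / (0.5 + 3) = 25.7/3.5 = 257/35 ≈ 7.343.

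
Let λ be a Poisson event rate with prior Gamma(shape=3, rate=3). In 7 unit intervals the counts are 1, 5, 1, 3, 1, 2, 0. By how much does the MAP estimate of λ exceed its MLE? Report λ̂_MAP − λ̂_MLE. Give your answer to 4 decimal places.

Σxᵢ = 13. Posterior is Gamma(16, 10); MAP = (16−1)/10 = 15/10 ≈ 1.50000.
MLE = x̄ = 13/7 ≈ 1.85714.
Difference = 15/10 − 13/7 = -5/14 ≈ -0.3571.

MAP − MLE = -0.3571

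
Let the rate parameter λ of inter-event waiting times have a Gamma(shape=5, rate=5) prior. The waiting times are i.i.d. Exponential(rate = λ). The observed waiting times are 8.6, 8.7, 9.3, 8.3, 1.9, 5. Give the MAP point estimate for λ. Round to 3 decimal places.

λ̂_MAP = 0.214

The Exponential(rate=λ) likelihood is ∝ λ^n e^(−λΣtᵢ). Here n = 6 and Σtᵢ = 8.6 + 8.7 + 9.3 + 8.3 + 1.9 + 5 = 41.8.
Posterior ∝ λ^4e^(−5λ) · λ^6e^(−41.8λ) = λ^10e^(−46.8λ), i.e. Gamma(11, 46.8).
Mode = (a−1)/b = 10/46.8 ≈ 0.214.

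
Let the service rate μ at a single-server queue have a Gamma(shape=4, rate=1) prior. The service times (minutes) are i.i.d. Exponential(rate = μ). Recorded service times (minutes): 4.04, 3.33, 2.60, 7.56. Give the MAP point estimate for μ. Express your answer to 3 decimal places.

μ̂_MAP = 0.378

The Exponential(rate=μ) likelihood is ∝ μ^n e^(−μΣtᵢ). Here n = 4 and Σtᵢ = 4.04 + 3.33 + 2.60 + 7.56 = 17.53.
Posterior ∝ μ^3e^(−1μ) · μ^4e^(−17.53μ) = μ^7e^(−18.53μ), i.e. Gamma(8, 18.53).
Mode = (a−1)/b = 7/18.53 ≈ 0.378.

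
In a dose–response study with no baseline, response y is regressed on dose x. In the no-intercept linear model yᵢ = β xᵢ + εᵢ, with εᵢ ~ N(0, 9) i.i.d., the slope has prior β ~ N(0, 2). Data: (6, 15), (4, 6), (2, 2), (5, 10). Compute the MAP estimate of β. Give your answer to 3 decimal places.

β̂_MAP = 1.965

log p(β | y) = −Σ(yᵢ − βxᵢ)²/(2·9) − β²/(2·2) + const.
Setting the derivative to zero: Σxᵢ(yᵢ − βxᵢ)/9 − β/2 = 0, so β = Σxᵢyᵢ / (Σxᵢ² + σ²/τ²).
Σxᵢyᵢ = 6·15 + 4·6 + 2·2 + 5·10 = 168; Σxᵢ² = 81; σ²/τ² = 4.5.
β̂_MAP = 168 / (81 + 4.5) = 168/85.5 ≈ 1.965.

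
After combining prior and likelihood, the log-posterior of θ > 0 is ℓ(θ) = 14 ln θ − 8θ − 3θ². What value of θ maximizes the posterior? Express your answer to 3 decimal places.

θ̂_MAP = 1.000

ℓ'(θ) = 14/θ − 8 − 6θ. Setting this to zero and multiplying by θ: 6θ² + 8θ − 14 = 0.
θ = (−8 + √(8² + 4·6·14)) / (2·6) = (−8 + √400) / 12 = (−8 + 20)/12 = 1.
ℓ''(θ) = −14/θ² − 6 < 0, confirming a maximum.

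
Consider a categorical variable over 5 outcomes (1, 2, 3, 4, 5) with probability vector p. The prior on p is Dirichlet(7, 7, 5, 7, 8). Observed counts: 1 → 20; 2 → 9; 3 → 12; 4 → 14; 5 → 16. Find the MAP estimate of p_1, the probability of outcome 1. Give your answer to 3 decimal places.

MAP estimate: 0.260

The posterior is Dirichlet(αᵢ + nᵢ) = Dirichlet(27, 16, 17, 21, 24).
For a Dirichlet(a₁,…,a_K) with all aᵢ > 1, the mode has j-th component (aⱼ − 1)/(Σaᵢ − K).
Here Σaᵢ = 105 and K = 5, so p_1 = (27 − 1)/(105 − 5) = 26/100 ≈ 0.260.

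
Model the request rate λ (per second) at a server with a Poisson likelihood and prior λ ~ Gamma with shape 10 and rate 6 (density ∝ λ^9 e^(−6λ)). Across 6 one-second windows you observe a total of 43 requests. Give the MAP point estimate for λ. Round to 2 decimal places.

Σxᵢ = 43, n = 6.
Posterior ∝ λ^9e^(−6λ) · λ^43e^(−6λ) = λ^52e^(−12λ), i.e. Gamma(shape=53, rate=12).
The mode of a Gamma(a, b) with a ≥ 1 (shape–rate) is (a−1)/b = 52/12 ≈ 4.33.

λ̂_MAP = 4.33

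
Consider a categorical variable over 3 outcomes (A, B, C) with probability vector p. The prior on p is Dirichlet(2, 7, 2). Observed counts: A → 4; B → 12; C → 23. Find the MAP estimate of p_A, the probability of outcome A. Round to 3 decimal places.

The posterior is Dirichlet(αᵢ + nᵢ) = Dirichlet(6, 19, 25).
For a Dirichlet(a₁,…,a_K) with all aᵢ > 1, the mode has j-th component (aⱼ − 1)/(Σaᵢ − K).
Here Σaᵢ = 50 and K = 3, so p_A = (6 − 1)/(50 − 3) = 5/47 ≈ 0.106.

MAP estimate of p_A = 0.106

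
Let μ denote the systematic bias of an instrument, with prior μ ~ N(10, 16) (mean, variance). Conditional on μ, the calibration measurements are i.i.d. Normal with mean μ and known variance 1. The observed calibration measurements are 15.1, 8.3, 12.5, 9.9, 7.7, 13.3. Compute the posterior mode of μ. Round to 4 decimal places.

n = 6; x̄ = (15.1 + 8.3 + 12.5 + 9.9 + 7.7 + 13.3)/6 = 66.8/6 = 167/15 ≈ 11.1333.
For a Normal prior and Normal likelihood with known variance, the posterior is Normal; its mode equals its mean, the precision-weighted average.
Prior precision 1/σ₀² = 1/16 = 0.0625; data precision n/σ² = 6/1 = 6.
μ̂ = (0.0625·10 + 6·(167/15)) / (0.0625 + 6) = 67.425/6.0625 = 5394/485 ≈ 11.1216.

μ̂_MAP = 11.1216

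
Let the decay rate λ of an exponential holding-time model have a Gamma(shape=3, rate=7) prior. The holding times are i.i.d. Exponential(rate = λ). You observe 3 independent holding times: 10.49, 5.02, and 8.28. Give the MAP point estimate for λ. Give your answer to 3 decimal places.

The Exponential(rate=λ) likelihood is ∝ λ^n e^(−λΣtᵢ). Here n = 3 and Σtᵢ = 10.49 + 5.02 + 8.28 = 23.79.
Posterior ∝ λ^2e^(−7λ) · λ^3e^(−23.79λ) = λ^5e^(−30.79λ), i.e. Gamma(6, 30.79).
Mode = (a−1)/b = 5/30.79 ≈ 0.162.

λ̂_MAP = 0.162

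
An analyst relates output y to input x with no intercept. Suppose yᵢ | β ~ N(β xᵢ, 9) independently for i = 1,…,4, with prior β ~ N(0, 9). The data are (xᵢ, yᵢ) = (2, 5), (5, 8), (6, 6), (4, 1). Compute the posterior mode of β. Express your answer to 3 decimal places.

β̂_MAP = 1.098

log p(β | y) = −Σ(yᵢ − βxᵢ)²/(2·9) − β²/(2·9) + const.
Setting the derivative to zero: Σxᵢ(yᵢ − βxᵢ)/9 − β/9 = 0, so β = Σxᵢyᵢ / (Σxᵢ² + σ²/τ²).
Σxᵢyᵢ = 2·5 + 5·8 + 6·6 + 4·1 = 90; Σxᵢ² = 81; σ²/τ² = 1.
β̂_MAP = 90 / (81 + 1) = 90/82 ≈ 1.098.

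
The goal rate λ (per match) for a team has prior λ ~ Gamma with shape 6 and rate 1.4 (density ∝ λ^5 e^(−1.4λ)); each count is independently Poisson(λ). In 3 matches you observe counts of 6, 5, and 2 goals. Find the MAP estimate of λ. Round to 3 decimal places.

Σxᵢ = 6+5+2 = 13, with n = 3.
Posterior ∝ λ^5e^(−1.4λ) · λ^13e^(−3λ) = λ^18e^(−4.4λ), i.e. Gamma(shape=19, rate=4.4).
The mode of a Gamma(a, b) with a ≥ 1 (shape–rate) is (a−1)/b = 18/4.4 ≈ 4.091.

λ̂_MAP = 4.091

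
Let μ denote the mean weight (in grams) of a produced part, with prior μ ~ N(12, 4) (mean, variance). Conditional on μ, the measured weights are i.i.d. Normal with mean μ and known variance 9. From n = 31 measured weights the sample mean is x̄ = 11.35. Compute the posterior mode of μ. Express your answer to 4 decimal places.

n = 31, x̄ = 11.35.
For a Normal prior and Normal likelihood with known variance, the posterior is Normal; its mode equals its mean, the precision-weighted average.
Prior precision 1/σ₀² = 1/4 = 0.25; data precision n/σ² = 31/9.
μ̂ = (0.25·12 + (31/9)·11.35) / (0.25 + 31/9) = (7577/180)/(133/36) = 7577/665 ≈ 11.3940.

μ̂_MAP = 11.3940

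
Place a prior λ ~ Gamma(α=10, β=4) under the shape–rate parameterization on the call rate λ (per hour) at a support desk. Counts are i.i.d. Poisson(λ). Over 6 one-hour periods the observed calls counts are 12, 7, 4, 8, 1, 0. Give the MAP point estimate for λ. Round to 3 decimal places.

Σxᵢ = 12+7+4+8+1+0 = 32, with n = 6.
Posterior ∝ λ^9e^(−4λ) · λ^32e^(−6λ) = λ^41e^(−10λ), i.e. Gamma(shape=42, rate=10).
The mode of a Gamma(a, b) with a ≥ 1 (shape–rate) is (a−1)/b = 41/10 ≈ 4.100.

λ̂_MAP = 4.100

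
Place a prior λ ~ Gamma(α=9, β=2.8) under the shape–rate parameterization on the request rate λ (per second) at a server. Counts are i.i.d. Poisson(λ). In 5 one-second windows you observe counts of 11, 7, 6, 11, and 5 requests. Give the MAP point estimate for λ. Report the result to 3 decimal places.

λ̂_MAP = 6.154

Σxᵢ = 11+7+6+11+5 = 40, with n = 5.
Posterior ∝ λ^8e^(−2.8λ) · λ^40e^(−5λ) = λ^48e^(−7.8λ), i.e. Gamma(shape=49, rate=7.8).
The mode of a Gamma(a, b) with a ≥ 1 (shape–rate) is (a−1)/b = 48/7.8 ≈ 6.154.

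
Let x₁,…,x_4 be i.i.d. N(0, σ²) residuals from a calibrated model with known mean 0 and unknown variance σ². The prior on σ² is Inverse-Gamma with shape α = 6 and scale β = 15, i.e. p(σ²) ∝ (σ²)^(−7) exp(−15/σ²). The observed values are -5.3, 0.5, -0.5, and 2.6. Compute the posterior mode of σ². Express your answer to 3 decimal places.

Sum of squared deviations about the known mean: SS = (-5.3−0)² + (0.5−0)² + (-0.5−0)² + (2.6−0)² = 35.35.
The Normal likelihood contributes (σ²)^(−n/2) exp(−SS/(2σ²)), so the posterior is Inverse-Gamma(α + n/2, β + SS/2) = Inverse-Gamma(8, 32.675).
The mode of Inverse-Gamma(a, b) is b/(a+1) = 32.675/9 ≈ 3.631.

σ̂²_MAP = 3.631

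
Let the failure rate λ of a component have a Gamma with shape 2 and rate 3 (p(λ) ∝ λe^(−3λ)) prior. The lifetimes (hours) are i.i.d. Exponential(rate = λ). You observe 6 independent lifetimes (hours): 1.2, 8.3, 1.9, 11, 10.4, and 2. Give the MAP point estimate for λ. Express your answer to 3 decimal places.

The Exponential(rate=λ) likelihood is ∝ λ^n e^(−λΣtᵢ). Here n = 6 and Σtᵢ = 1.2 + 8.3 + 1.9 + 11 + 10.4 + 2 = 34.8.
Posterior ∝ λe^(−3λ) · λ^6e^(−34.8λ) = λ^7e^(−37.8λ), i.e. Gamma(8, 37.8).
Mode = (a−1)/b = 7/37.8 ≈ 0.185.

λ̂_MAP = 0.185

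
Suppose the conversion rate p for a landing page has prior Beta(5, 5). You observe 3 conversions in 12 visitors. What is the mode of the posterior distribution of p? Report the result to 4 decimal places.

Prior: Beta(5, 5).
Data: 3 successes in 12 trials. The binomial likelihood contributes p^3(1−p)^9, so the posterior is Beta(5+3, 5+9) = Beta(8, 14).
For Beta(a, b) with a, b > 1 the mode is (a−1)/(a+b−2) = 7/20 ≈ 0.3500.

p̂_MAP = 0.3500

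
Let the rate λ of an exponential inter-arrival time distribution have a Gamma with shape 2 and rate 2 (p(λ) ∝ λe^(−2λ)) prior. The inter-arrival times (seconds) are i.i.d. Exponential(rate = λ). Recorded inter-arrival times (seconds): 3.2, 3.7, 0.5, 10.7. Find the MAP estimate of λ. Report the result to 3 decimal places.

The Exponential(rate=λ) likelihood is ∝ λ^n e^(−λΣtᵢ). Here n = 4 and Σtᵢ = 3.2 + 3.7 + 0.5 + 10.7 = 18.1.
Posterior ∝ λe^(−2λ) · λ^4e^(−18.1λ) = λ^5e^(−20.1λ), i.e. Gamma(6, 20.1).
Mode = (a−1)/b = 5/20.1 ≈ 0.249.

λ̂_MAP = 0.249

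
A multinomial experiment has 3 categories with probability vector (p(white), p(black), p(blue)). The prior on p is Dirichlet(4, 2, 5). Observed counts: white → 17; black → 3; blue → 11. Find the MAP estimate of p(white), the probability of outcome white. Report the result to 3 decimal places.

The posterior is Dirichlet(αᵢ + nᵢ) = Dirichlet(21, 5, 16).
For a Dirichlet(a₁,…,a_K) with all aᵢ > 1, the mode has j-th component (aⱼ − 1)/(Σaᵢ − K).
Here Σaᵢ = 42 and K = 3, so p(white) = (21 − 1)/(42 − 3) = 20/39 ≈ 0.513.

MAP estimate of p(white) = 0.513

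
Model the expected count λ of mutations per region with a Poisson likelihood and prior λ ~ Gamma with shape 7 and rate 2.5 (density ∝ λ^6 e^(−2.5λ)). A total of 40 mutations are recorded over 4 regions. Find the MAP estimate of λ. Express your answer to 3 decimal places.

λ̂_MAP = 7.077

Σxᵢ = 40, n = 4.
Posterior ∝ λ^6e^(−2.5λ) · λ^40e^(−4λ) = λ^46e^(−6.5λ), i.e. Gamma(shape=47, rate=6.5).
The mode of a Gamma(a, b) with a ≥ 1 (shape–rate) is (a−1)/b = 46/6.5 ≈ 7.077.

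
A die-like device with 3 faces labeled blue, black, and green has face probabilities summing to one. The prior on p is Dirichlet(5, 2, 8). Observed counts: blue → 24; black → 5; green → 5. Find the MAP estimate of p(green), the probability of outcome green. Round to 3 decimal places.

The posterior is Dirichlet(αᵢ + nᵢ) = Dirichlet(29, 7, 13).
For a Dirichlet(a₁,…,a_K) with all aᵢ > 1, the mode has j-th component (aⱼ − 1)/(Σaᵢ − K).
Here Σaᵢ = 49 and K = 3, so p(green) = (13 − 1)/(49 − 3) = 12/46 ≈ 0.261.

MAP estimate of p(green) = 0.261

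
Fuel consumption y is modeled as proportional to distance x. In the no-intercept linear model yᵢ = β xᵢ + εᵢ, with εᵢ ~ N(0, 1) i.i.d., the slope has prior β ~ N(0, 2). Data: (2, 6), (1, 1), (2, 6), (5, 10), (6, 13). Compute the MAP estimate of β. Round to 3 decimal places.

β̂_MAP = 2.170

log p(β | y) = −Σ(yᵢ − βxᵢ)²/(2·1) − β²/(2·2) + const.
Setting the derivative to zero: Σxᵢ(yᵢ − βxᵢ)/1 − β/2 = 0, so β = Σxᵢyᵢ / (Σxᵢ² + σ²/τ²).
Σxᵢyᵢ = 2·6 + 1·1 + 2·6 + 5·10 + 6·13 = 153; Σxᵢ² = 70; σ²/τ² = 0.5.
β̂_MAP = 153 / (70 + 0.5) = 153/70.5 ≈ 2.170.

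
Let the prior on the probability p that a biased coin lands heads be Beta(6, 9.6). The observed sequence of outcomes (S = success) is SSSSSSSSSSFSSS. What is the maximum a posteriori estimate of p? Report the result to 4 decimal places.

Prior: Beta(6, 9.6).
Data: 13 successes in 14 trials (from the sequence). The binomial likelihood contributes p^13(1−p)^1, so the posterior is Beta(6+13, 9.6+1) = Beta(19, 10.6).
For Beta(a, b) with a, b > 1 the mode is (a−1)/(a+b−2) = 18/27.6 ≈ 0.6522.

p̂_MAP = 0.6522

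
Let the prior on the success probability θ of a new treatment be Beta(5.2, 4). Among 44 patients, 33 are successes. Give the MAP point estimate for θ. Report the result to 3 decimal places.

Prior: Beta(5.2, 4).
Data: 33 successes in 44 trials. The binomial likelihood contributes θ^33(1−θ)^11, so the posterior is Beta(5.2+33, 4+11) = Beta(38.2, 15).
For Beta(a, b) with a, b > 1 the mode is (a−1)/(a+b−2) = 37.2/51.2 ≈ 0.727.

θ̂_MAP = 0.727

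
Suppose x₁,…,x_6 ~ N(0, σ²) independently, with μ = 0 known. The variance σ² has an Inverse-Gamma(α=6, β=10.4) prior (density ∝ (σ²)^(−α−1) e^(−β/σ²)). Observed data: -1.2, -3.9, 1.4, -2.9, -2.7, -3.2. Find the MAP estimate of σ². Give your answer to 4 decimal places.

Sum of squared deviations about the known mean: SS = (-1.2−0)² + (-3.9−0)² + (1.4−0)² + (-2.9−0)² + (-2.7−0)² + (-3.2−0)² = 44.55.
The Normal likelihood contributes (σ²)^(−n/2) exp(−SS/(2σ²)), so the posterior is Inverse-Gamma(α + n/2, β + SS/2) = Inverse-Gamma(9, 32.675).
The mode of Inverse-Gamma(a, b) is b/(a+1) = 32.675/10 ≈ 3.2675.

σ̂²_MAP = 3.2675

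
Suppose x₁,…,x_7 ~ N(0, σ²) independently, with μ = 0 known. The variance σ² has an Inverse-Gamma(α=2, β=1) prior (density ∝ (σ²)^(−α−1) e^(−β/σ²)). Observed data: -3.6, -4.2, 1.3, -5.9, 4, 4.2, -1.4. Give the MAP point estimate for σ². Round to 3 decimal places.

σ̂²_MAP = 8.054

Sum of squared deviations about the known mean: SS = (-3.6−0)² + (-4.2−0)² + (1.3−0)² + (-5.9−0)² + (4−0)² + (4.2−0)² + (-1.4−0)² = 102.7.
The Normal likelihood contributes (σ²)^(−n/2) exp(−SS/(2σ²)), so the posterior is Inverse-Gamma(α + n/2, β + SS/2) = Inverse-Gamma(5.5, 52.35).
The mode of Inverse-Gamma(a, b) is b/(a+1) = 52.35/6.5 ≈ 8.054.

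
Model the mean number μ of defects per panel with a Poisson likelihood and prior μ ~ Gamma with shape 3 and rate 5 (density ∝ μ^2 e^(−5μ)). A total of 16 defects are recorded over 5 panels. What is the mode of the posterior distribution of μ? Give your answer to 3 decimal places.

μ̂_MAP = 1.800

Σxᵢ = 16, n = 5.
Posterior ∝ μ^2e^(−5μ) · μ^16e^(−5μ) = μ^18e^(−10μ), i.e. Gamma(shape=19, rate=10).
The mode of a Gamma(a, b) with a ≥ 1 (shape–rate) is (a−1)/b = 18/10 ≈ 1.800.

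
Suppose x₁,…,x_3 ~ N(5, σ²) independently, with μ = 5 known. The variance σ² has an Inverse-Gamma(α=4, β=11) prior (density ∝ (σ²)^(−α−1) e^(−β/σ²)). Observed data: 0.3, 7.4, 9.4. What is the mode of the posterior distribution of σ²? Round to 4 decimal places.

σ̂²_MAP = 5.3238

Sum of squared deviations about the known mean: SS = (0.3−5)² + (7.4−5)² + (9.4−5)² = 47.21.
The Normal likelihood contributes (σ²)^(−n/2) exp(−SS/(2σ²)), so the posterior is Inverse-Gamma(α + n/2, β + SS/2) = Inverse-Gamma(5.5, 34.605).
The mode of Inverse-Gamma(a, b) is b/(a+1) = 34.605/6.5 ≈ 5.3238.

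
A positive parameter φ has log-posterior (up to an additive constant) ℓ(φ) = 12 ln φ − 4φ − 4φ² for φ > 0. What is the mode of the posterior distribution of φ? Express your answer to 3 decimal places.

φ̂_MAP = 1.000

ℓ'(φ) = 12/φ − 4 − 8φ. Setting this to zero and multiplying by φ: 8φ² + 4φ − 12 = 0.
φ = (−4 + √(4² + 4·8·12)) / (2·8) = (−4 + √400) / 16 = (−4 + 20)/16 = 1.
ℓ''(φ) = −12/φ² − 8 < 0, confirming a maximum.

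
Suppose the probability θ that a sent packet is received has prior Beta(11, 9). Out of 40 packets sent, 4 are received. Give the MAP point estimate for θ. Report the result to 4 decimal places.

θ̂_MAP = 0.2414

Prior: Beta(11, 9).
Data: 4 successes in 40 trials. The binomial likelihood contributes θ^4(1−θ)^36, so the posterior is Beta(11+4, 9+36) = Beta(15, 45).
For Beta(a, b) with a, b > 1 the mode is (a−1)/(a+b−2) = 14/58 ≈ 0.2414.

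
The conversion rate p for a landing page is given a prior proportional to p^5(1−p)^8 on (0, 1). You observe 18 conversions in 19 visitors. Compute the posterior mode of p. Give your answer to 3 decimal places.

p̂_MAP = 0.719

The prior density ∝ p^5(1−p)^8 is the kernel of Beta(6, 9).
Data: 18 successes in 19 trials. The binomial likelihood contributes p^18(1−p)^1, so the posterior is Beta(6+18, 9+1) = Beta(24, 10).
For Beta(a, b) with a, b > 1 the mode is (a−1)/(a+b−2) = 23/32 ≈ 0.719.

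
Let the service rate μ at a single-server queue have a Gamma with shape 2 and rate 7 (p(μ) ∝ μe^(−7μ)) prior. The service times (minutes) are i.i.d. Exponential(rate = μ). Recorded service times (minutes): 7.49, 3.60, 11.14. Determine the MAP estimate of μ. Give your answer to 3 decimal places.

μ̂_MAP = 0.137

The Exponential(rate=μ) likelihood is ∝ μ^n e^(−μΣtᵢ). Here n = 3 and Σtᵢ = 7.49 + 3.60 + 11.14 = 22.23.
Posterior ∝ μe^(−7μ) · μ^3e^(−22.23μ) = μ^4e^(−29.23μ), i.e. Gamma(5, 29.23).
Mode = (a−1)/b = 4/29.23 ≈ 0.137.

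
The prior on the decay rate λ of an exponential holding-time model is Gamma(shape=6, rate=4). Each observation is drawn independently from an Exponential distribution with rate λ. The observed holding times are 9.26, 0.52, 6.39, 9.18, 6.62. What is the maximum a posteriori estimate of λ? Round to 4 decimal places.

The Exponential(rate=λ) likelihood is ∝ λ^n e^(−λΣtᵢ). Here n = 5 and Σtᵢ = 9.26 + 0.52 + 6.39 + 9.18 + 6.62 = 31.97.
Posterior ∝ λ^5e^(−4λ) · λ^5e^(−31.97λ) = λ^10e^(−35.97λ), i.e. Gamma(11, 35.97).
Mode = (a−1)/b = 10/35.97 ≈ 0.2780.

λ̂_MAP = 0.2780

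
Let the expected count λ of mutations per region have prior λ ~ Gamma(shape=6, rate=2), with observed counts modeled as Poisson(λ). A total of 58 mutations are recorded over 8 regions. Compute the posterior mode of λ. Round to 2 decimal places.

λ̂_MAP = 6.30

Σxᵢ = 58, n = 8.
Posterior ∝ λ^5e^(−2λ) · λ^58e^(−8λ) = λ^63e^(−10λ), i.e. Gamma(shape=64, rate=10).
The mode of a Gamma(a, b) with a ≥ 1 (shape–rate) is (a−1)/b = 63/10 ≈ 6.30.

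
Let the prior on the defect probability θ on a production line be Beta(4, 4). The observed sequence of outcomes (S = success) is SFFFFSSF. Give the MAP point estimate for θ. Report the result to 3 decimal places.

θ̂_MAP = 0.429

Prior: Beta(4, 4).
Data: 3 successes in 8 trials (from the sequence). The binomial likelihood contributes θ^3(1−θ)^5, so the posterior is Beta(4+3, 4+5) = Beta(7, 9).
For Beta(a, b) with a, b > 1 the mode is (a−1)/(a+b−2) = 6/14 ≈ 0.429.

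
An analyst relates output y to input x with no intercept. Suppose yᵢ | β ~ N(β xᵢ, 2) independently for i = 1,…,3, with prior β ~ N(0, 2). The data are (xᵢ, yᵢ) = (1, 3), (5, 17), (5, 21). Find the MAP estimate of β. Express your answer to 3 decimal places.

log p(β | y) = −Σ(yᵢ − βxᵢ)²/(2·2) − β²/(2·2) + const.
Setting the derivative to zero: Σxᵢ(yᵢ − βxᵢ)/2 − β/2 = 0, so β = Σxᵢyᵢ / (Σxᵢ² + σ²/τ²).
Σxᵢyᵢ = 1·3 + 5·17 + 5·21 = 193; Σxᵢ² = 51; σ²/τ² = 1.
β̂_MAP = 193 / (51 + 1) = 193/52 ≈ 3.712.

β̂_MAP = 3.712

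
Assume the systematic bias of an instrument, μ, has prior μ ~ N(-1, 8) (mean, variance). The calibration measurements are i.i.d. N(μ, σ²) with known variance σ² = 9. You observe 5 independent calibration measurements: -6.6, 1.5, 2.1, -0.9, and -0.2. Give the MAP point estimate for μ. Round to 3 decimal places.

n = 5; x̄ = ((-6.6) + 1.5 + 2.1 + (-0.9) + (-0.2))/5 = -4.1/5 = -0.82.
For a Normal prior and Normal likelihood with known variance, the posterior is Normal; its mode equals its mean, the precision-weighted average.
Prior precision 1/σ₀² = 1/8 = 0.125; data precision n/σ² = 5/9.
μ̂ = (0.125·(-1) + (5/9)·(-0.82)) / (0.125 + 5/9) = (-209/360)/(49/72) = -209/245 ≈ -0.853.

μ̂_MAP = -0.853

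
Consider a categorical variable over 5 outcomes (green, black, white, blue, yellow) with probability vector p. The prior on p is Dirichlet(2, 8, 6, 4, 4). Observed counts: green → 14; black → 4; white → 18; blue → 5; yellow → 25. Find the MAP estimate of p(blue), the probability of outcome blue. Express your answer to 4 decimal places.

The posterior is Dirichlet(αᵢ + nᵢ) = Dirichlet(16, 12, 24, 9, 29).
For a Dirichlet(a₁,…,a_K) with all aᵢ > 1, the mode has j-th component (aⱼ − 1)/(Σaᵢ − K).
Here Σaᵢ = 90 and K = 5, so p(blue) = (9 − 1)/(90 − 5) = 8/85 ≈ 0.0941.

MAP estimate of p(blue) = 0.0941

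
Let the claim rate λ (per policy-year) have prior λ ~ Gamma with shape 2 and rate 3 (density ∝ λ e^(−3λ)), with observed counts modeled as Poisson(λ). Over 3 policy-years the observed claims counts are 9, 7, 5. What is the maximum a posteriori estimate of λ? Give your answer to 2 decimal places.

λ̂_MAP = 3.67

Σxᵢ = 9+7+5 = 21, with n = 3.
Posterior ∝ λe^(−3λ) · λ^21e^(−3λ) = λ^22e^(−6λ), i.e. Gamma(shape=23, rate=6).
The mode of a Gamma(a, b) with a ≥ 1 (shape–rate) is (a−1)/b = 22/6 ≈ 3.67.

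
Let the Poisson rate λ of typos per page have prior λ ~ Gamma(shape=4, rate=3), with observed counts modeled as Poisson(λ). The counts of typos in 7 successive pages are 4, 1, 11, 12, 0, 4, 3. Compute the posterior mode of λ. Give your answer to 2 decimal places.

λ̂_MAP = 3.80

Σxᵢ = 4+1+11+12+0+4+3 = 35, with n = 7.
Posterior ∝ λ^3e^(−3λ) · λ^35e^(−7λ) = λ^38e^(−10λ), i.e. Gamma(shape=39, rate=10).
The mode of a Gamma(a, b) with a ≥ 1 (shape–rate) is (a−1)/b = 38/10 ≈ 3.80.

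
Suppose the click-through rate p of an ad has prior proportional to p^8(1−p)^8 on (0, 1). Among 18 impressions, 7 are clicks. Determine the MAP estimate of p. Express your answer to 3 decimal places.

The prior density ∝ p^8(1−p)^8 is the kernel of Beta(9, 9).
Data: 7 successes in 18 trials. The binomial likelihood contributes p^7(1−p)^11, so the posterior is Beta(9+7, 9+11) = Beta(16, 20).
For Beta(a, b) with a, b > 1 the mode is (a−1)/(a+b−2) = 15/34 ≈ 0.441.

p̂_MAP = 0.441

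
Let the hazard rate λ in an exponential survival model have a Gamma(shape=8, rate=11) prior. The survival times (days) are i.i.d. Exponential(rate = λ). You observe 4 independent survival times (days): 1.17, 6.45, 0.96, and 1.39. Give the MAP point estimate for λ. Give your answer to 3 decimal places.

λ̂_MAP = 0.525

The Exponential(rate=λ) likelihood is ∝ λ^n e^(−λΣtᵢ). Here n = 4 and Σtᵢ = 1.17 + 6.45 + 0.96 + 1.39 = 9.97.
Posterior ∝ λ^7e^(−11λ) · λ^4e^(−9.97λ) = λ^11e^(−20.97λ), i.e. Gamma(12, 20.97).
Mode = (a−1)/b = 11/20.97 ≈ 0.525.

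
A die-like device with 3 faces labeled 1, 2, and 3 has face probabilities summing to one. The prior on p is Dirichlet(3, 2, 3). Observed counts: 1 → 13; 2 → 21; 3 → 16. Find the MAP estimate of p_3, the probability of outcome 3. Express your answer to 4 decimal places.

MAP estimate: 0.3273

The posterior is Dirichlet(αᵢ + nᵢ) = Dirichlet(16, 23, 19).
For a Dirichlet(a₁,…,a_K) with all aᵢ > 1, the mode has j-th component (aⱼ − 1)/(Σaᵢ − K).
Here Σaᵢ = 58 and K = 3, so p_3 = (19 − 1)/(58 − 3) = 18/55 ≈ 0.3273.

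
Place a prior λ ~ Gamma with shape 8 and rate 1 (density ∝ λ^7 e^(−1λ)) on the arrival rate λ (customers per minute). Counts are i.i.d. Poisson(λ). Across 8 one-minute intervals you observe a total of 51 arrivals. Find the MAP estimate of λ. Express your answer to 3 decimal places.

λ̂_MAP = 6.444

Σxᵢ = 51, n = 8.
Posterior ∝ λ^7e^(−1λ) · λ^51e^(−8λ) = λ^58e^(−9λ), i.e. Gamma(shape=59, rate=9).
The mode of a Gamma(a, b) with a ≥ 1 (shape–rate) is (a−1)/b = 58/9 ≈ 6.444.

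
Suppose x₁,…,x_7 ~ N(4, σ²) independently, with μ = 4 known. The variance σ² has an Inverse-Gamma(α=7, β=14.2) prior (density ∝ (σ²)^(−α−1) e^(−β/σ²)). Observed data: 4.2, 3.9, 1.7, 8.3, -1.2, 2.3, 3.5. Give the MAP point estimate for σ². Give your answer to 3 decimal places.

σ̂²_MAP = 3.583

Sum of squared deviations about the known mean: SS = (4.2−4)² + (3.9−4)² + (1.7−4)² + (8.3−4)² + (-1.2−4)² + (2.3−4)² + (3.5−4)² = 54.01.
The Normal likelihood contributes (σ²)^(−n/2) exp(−SS/(2σ²)), so the posterior is Inverse-Gamma(α + n/2, β + SS/2) = Inverse-Gamma(10.5, 41.205).
The mode of Inverse-Gamma(a, b) is b/(a+1) = 41.205/11.5 ≈ 3.583.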